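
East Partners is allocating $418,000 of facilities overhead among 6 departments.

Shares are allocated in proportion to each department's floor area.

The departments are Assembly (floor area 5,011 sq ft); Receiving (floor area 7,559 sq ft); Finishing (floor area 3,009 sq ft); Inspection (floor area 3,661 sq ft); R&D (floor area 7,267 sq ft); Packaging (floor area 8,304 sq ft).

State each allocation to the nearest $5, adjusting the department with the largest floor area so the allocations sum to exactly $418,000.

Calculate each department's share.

Assembly: $60,170; Receiving: $90,765; Finishing: $36,130; Inspection: $43,960; R&D: $87,260; Packaging: $99,715

Floor area total: 34,811.
Raw shares: Assembly 5,011/34,811 × $418,000 = 60,170.58; Receiving 7,559/34,811 × $418,000 = 90,766.19; Finishing 3,009/34,811 × $418,000 = 36,131.17; Inspection 3,661/34,811 × $418,000 = 43,960.18; R&D 7,267/34,811 × $418,000 = 87,259.95; Packaging 8,304/34,811 × $418,000 = 99,711.93.
After rounding ($5): Assembly $60,170; Receiving $90,765; Finishing $36,130; Inspection $43,960; R&D $87,260; Packaging $99,710. Sum = $417,995.
Difference $418,000 − $417,995 = +$5 applied to largest floor area (Packaging): Packaging becomes $99,715.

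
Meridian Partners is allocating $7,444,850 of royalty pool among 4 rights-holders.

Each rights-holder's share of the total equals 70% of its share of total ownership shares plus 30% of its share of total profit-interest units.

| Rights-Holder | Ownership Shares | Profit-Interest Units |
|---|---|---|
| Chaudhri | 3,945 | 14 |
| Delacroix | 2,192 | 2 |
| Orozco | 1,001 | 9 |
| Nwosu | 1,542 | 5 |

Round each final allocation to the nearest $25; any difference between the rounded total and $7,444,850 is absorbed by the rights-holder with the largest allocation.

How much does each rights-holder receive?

Totals — ownership shares 8,680, profit-interest units 30.
Blended shares (70% ownership shares + 30% profit-interest units): Chaudhri 0.4581; Delacroix 0.1968; Orozco 0.1707; Nwosu 0.1744.
Proportional shares: Chaudhri 3,410,822.00; Delacroix 1,464,954.35; Orozco 1,271,028.02; Nwosu 1,298,045.62.
At nearest $25: Chaudhri $3,410,825; Delacroix $1,464,950; Orozco $1,271,025; Nwosu $1,298,050. Sum = $7,444,850.
No rounding difference to absorb.

Chaudhri: $3,410,825; Delacroix: $1,464,950; Orozco: $1,271,025; Nwosu: $1,298,050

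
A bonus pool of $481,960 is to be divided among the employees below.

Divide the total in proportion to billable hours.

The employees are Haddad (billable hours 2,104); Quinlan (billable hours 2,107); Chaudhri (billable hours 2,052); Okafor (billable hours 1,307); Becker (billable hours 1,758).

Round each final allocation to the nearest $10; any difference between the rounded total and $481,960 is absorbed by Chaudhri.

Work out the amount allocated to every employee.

Total billable hours = 9,328.
Raw shares: Haddad 2,104/9,328 × $481,960 = 108,709.67; Quinlan 2,107/9,328 × $481,960 = 108,864.68; Chaudhri 2,052/9,328 × $481,960 = 106,022.93; Okafor 1,307/9,328 × $481,960 = 67,530.20; Becker 1,758/9,328 × $481,960 = 90,832.51.
Rounded to nearest $10: Haddad $108,710; Quinlan $108,860; Chaudhri $106,020; Okafor $67,530; Becker $90,830. Sum = $481,950.
Difference $481,960 − $481,950 = +$10 applied to Chaudhri: Chaudhri becomes $106,030.

Haddad: $108,710 | Quinlan: $108,860 | Chaudhri: $106,030 | Okafor: $67,530 | Becker: $90,830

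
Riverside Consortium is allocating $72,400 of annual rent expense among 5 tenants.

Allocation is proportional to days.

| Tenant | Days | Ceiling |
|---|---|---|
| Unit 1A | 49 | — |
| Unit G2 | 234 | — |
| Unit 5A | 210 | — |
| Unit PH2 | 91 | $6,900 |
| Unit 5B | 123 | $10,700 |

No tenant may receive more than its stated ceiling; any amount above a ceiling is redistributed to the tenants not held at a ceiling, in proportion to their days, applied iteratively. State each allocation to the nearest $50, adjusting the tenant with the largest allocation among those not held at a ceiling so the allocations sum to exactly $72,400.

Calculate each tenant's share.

Total days = 707.
Proportional shares (ignoring caps): Unit 1A 5,017.82; Unit G2 23,962.66; Unit 5A 21,504.95; Unit PH2 9,318.81; Unit 5B 12,595.76.
Capped: Unit PH2 ($6,900), Unit 5B ($10,700); residual $54,800 reallocated over remaining days 493.
Remaining shares: Unit 1A 5,446.65 → $5,450; Unit G2 26,010.55 → $26,000; Unit 5A 23,342.80 → $23,350.

Unit 1A: $5,450 · Unit G2: $26,000 · Unit 5A: $23,350 · Unit PH2: $6,900 · Unit 5B: $10,700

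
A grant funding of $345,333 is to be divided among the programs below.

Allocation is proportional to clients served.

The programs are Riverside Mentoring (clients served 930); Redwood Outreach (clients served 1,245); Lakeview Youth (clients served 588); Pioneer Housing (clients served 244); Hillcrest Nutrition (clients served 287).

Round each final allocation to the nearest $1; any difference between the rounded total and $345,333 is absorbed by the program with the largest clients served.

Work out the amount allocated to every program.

Riverside Mentoring: $97,498; Redwood Outreach: $130,523; Lakeview Youth: $61,644; Pioneer Housing: $25,580; Hillcrest Nutrition: $30,088

Combined clients served = 930 + 1,245 + 588 + 244 + 287 = 3,294.
Proportional shares: Riverside Mentoring 97,498.39; Redwood Outreach 130,522.04; Lakeview Youth 61,644.14; Pioneer Housing 25,580.22; Hillcrest Nutrition 30,088.21.
After rounding ($1): Riverside Mentoring $97,498; Redwood Outreach $130,522; Lakeview Youth $61,644; Pioneer Housing $25,580; Hillcrest Nutrition $30,088. Sum = $345,332.
Difference $345,333 − $345,332 = +$1 applied to largest clients served (Redwood Outreach): Redwood Outreach becomes $130,523.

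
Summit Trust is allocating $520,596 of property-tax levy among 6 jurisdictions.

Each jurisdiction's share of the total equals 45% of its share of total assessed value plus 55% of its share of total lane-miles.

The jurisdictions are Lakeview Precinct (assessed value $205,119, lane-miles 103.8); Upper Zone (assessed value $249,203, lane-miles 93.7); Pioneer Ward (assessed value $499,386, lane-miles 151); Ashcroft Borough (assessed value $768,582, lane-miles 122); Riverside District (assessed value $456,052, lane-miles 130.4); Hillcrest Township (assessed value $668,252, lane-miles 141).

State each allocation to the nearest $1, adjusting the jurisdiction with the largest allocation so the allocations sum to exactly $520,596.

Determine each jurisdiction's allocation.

Lakeview Precinct: $56,941 | Upper Zone: $56,671 | Pioneer Ward: $99,375 | Ashcroft Borough: $110,338 | Riverside District: $87,858 | Hillcrest Township: $109,413

Assessed value total 2,846,594; lane-miles total 741.9.
Combined weights (45% assessed value + 55% lane-miles): Lakeview Precinct 0.1094; Upper Zone 0.1089; Pioneer Ward 0.1909; Ashcroft Borough 0.2119; Riverside District 0.1688; Hillcrest Township 0.2102.
Unrounded shares: Lakeview Precinct 56,941.25; Upper Zone 56,671.28; Pioneer Ward 99,375.05; Ashcroft Borough 110,337.05; Riverside District 87,858.43; Hillcrest Township 109,412.95.
After rounding ($1): Lakeview Precinct $56,941; Upper Zone $56,671; Pioneer Ward $99,375; Ashcroft Borough $110,337; Riverside District $87,858; Hillcrest Township $109,413. Sum = $520,595.
Difference $520,596 − $520,595 = +$1 applied to largest allocation (Ashcroft Borough): Ashcroft Borough becomes $110,338.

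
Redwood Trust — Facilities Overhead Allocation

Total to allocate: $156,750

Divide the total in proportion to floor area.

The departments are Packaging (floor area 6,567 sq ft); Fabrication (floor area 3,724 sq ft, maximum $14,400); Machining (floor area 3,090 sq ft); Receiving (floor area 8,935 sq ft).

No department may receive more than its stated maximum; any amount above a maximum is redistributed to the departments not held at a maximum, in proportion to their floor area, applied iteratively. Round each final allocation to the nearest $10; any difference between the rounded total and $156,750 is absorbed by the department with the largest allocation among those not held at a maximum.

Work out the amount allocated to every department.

Packaging: $50,280; Fabrication: $14,400; Machining: $23,660; Receiving: $68,410

Floor area total: 22,316.
Unconstrained shares: Packaging 46,127.32; Fabrication 26,157.78; Machining 21,704.49; Receiving 62,760.41.
Cap binds for Fabrication ($14,400); balance $142,350 reallocated over remaining floor area 18,592.
Shares after redistribution: Packaging 50,280.36 → $50,280; Machining 23,658.64 → $23,660; Receiving 68,411.00 → $68,410.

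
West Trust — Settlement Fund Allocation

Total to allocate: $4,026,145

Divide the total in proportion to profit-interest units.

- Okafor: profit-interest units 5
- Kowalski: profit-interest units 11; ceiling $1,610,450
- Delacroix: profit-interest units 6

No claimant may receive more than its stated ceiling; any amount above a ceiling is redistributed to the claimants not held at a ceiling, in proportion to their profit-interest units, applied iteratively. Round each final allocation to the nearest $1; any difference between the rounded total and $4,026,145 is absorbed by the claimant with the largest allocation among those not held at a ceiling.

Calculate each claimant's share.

Combined profit-interest units = 22.
Pro-rata shares before constraints: Okafor 915,032.95; Kowalski 2,013,072.50; Delacroix 1,098,039.55.
Held at cap: Kowalski ($1,610,450); residual $2,415,695 reallocated over remaining profit-interest units 11.
Shares after redistribution: Okafor 1,098,043.18 → $1,098,043; Delacroix 1,317,651.82 → $1,317,652.

Okafor: $1,098,043 | Kowalski: $1,610,450 | Delacroix: $1,317,652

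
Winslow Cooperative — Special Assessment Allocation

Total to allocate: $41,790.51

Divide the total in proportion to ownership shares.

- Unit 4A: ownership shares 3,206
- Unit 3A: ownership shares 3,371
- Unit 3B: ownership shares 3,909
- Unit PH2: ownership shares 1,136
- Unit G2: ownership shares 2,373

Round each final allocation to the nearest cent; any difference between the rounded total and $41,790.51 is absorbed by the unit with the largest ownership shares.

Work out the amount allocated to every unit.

Ownership shares total: 3,206 + 3,371 + 3,909 + 1,136 + 2,373 = 13,995.
Raw shares: Unit 4A 9,573.4459; Unit 3A 10,066.1529; Unit 3B 11,672.6762; Unit PH2 3,392.2129; Unit G2 7,086.0222.
After rounding (cent): Unit 4A $9,573.45; Unit 3A $10,066.15; Unit 3B $11,672.68; Unit PH2 $3,392.21; Unit G2 $7,086.02. Sum = $41,790.51.
No rounding difference to absorb.

Unit 4A: $9,573.45; Unit 3A: $10,066.15; Unit 3B: $11,672.68; Unit PH2: $3,392.21; Unit G2: $7,086.02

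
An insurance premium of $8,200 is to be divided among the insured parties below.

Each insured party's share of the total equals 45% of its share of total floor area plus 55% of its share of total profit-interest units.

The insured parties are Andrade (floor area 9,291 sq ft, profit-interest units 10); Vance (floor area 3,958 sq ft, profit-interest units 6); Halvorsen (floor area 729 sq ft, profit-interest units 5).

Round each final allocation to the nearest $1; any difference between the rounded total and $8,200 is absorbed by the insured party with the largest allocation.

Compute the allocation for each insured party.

Andrade: $4,601; Vance: $2,333; Halvorsen: $1,266

Totals — floor area 13,978, profit-interest units 21.
Composite weights (45% floor area + 55% profit-interest units): Andrade 0.5610; Vance 0.2846; Halvorsen 0.1544.
Proportional shares: Andrade 4,600.32; Vance 2,333.43; Halvorsen 1,266.26.
After rounding ($1): Andrade $4,600; Vance $2,333; Halvorsen $1,266. Sum = $8,199.
Difference $8,200 − $8,199 = +$1 applied to largest allocation (Andrade): Andrade becomes $4,601.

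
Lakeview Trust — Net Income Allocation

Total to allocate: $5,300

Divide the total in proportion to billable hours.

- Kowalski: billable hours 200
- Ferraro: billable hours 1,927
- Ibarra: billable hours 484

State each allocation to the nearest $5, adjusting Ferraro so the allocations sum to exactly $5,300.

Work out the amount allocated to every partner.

Combined billable hours = 2,611.
Unrounded shares: Kowalski 200/2,611 × $5,300 = 405.97; Ferraro 1,927/2,611 × $5,300 = 3,911.57; Ibarra 484/2,611 × $5,300 = 982.46.
At nearest $5: Kowalski $405; Ferraro $3,910; Ibarra $980. Sum = $5,295.
Difference $5,300 − $5,295 = +$5 applied to Ferraro: Ferraro becomes $3,915.

Kowalski: $405 | Ferraro: $3,915 | Ibarra: $980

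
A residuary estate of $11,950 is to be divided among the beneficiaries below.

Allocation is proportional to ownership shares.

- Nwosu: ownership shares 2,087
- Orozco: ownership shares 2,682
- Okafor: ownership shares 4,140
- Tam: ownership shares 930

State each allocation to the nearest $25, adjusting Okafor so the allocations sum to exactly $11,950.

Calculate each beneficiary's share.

Combined ownership shares = 9,839.
Pro-rata amounts: Nwosu 2,087/9,839 × $11,950 = 2,534.77; Orozco 2,682/9,839 × $11,950 = 3,257.43; Okafor 4,140/9,839 × $11,950 = 5,028.25; Tam 930/9,839 × $11,950 = 1,129.54.
Rounded to nearest $25: Nwosu $2,525; Orozco $3,250; Okafor $5,025; Tam $1,125. Sum = $11,925.
Difference $11,950 − $11,925 = +$25 applied to Okafor: Okafor becomes $5,050.

Nwosu: $2,525 · Orozco: $3,250 · Okafor: $5,050 · Tam: $1,125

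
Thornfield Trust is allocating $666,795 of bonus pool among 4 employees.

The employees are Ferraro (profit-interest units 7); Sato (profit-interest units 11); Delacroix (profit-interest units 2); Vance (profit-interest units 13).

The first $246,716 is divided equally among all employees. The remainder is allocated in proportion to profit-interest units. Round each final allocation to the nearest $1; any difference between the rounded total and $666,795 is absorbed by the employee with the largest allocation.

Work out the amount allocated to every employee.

Ferraro: $150,787 · Sato: $201,705 · Delacroix: $87,138 · Vance: $227,165

Equal tier: $246,716 ÷ 4 = $61,679 apiece.
Remainder $420,079 by profit-interest units (total 33): Ferraro 89,107.67 → $89,108; Sato 140,026.33 → $140,026; Delacroix 25,459.33 → $25,459; Vance 165,485.67 → $165,486.
Totals: Ferraro $61,679 + $89,108 = $150,787; Sato $61,679 + $140,026 = $201,705; Delacroix $61,679 + $25,459 = $87,138; Vance $61,679 + $165,486 = $227,165.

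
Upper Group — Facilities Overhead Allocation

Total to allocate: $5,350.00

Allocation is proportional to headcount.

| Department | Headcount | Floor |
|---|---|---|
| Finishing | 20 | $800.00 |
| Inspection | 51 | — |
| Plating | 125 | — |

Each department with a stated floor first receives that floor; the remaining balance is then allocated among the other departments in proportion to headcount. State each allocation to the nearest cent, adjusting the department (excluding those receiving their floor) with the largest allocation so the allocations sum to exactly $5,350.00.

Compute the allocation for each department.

Finishing: $800.00 | Inspection: $1,318.47 | Plating: $3,231.53

Guaranteed amounts: Finishing $800.00. Remaining pool $4,550.00.
Remaining pool split over remaining headcount 176: Inspection 1,318.4659 → $1,318.47; Plating 3,231.5341 → $3,231.53.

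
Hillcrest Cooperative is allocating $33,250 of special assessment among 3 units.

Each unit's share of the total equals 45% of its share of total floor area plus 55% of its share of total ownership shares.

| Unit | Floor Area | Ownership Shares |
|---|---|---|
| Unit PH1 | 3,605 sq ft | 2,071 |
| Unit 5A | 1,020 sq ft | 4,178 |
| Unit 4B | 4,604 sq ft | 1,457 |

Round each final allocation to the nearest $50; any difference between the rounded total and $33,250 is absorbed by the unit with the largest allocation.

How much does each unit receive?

Floor area total 9,229; ownership shares total 7,706.
Combined weights (45% floor area + 55% ownership shares): Unit PH1 0.3236; Unit 5A 0.3479; Unit 4B 0.3285.
Pro-rata amounts: Unit PH1 10,759.40; Unit 5A 11,568.70; Unit 4B 10,921.91.
Rounded to nearest $50: Unit PH1 $10,750; Unit 5A $11,550; Unit 4B $10,900. Sum = $33,200.
Difference $33,250 − $33,200 = +$50 applied to largest allocation (Unit 5A): Unit 5A becomes $11,600.

Unit PH1: $10,750; Unit 5A: $11,600; Unit 4B: $10,900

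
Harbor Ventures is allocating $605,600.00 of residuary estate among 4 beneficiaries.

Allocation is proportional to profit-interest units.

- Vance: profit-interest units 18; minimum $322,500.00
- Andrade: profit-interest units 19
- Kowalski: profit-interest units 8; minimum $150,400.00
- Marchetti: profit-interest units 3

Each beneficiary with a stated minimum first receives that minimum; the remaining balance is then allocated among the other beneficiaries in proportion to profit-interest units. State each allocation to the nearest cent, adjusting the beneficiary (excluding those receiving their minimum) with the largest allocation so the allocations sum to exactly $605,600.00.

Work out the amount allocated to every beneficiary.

Vance: $322,500.00 | Andrade: $114,604.55 | Kowalski: $150,400.00 | Marchetti: $18,095.45

Fund the minimums — Vance $322,500.00; Kowalski $150,400.00. Remaining pool $132,700.00.
Remaining pool split over remaining profit-interest units 22: Andrade 114,604.5455 → $114,604.55; Marchetti 18,095.4545 → $18,095.45.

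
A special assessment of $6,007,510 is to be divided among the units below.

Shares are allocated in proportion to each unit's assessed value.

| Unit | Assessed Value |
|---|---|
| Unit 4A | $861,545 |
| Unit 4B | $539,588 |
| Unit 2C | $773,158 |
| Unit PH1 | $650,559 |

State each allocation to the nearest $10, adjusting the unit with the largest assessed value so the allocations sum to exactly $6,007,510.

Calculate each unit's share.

Total assessed value = 861,545 + 539,588 + 773,158 + 650,559 = 2,824,850.
Unrounded shares: Unit 4A 1,832,217.71; Unit 4B 1,147,522.99; Unit 2C 1,644,248.16; Unit PH1 1,383,521.14.
Rounded to nearest $10: Unit 4A $1,832,220; Unit 4B $1,147,520; Unit 2C $1,644,250; Unit PH1 $1,383,520. Sum = $6,007,510.
Sum already equals the total — no adjustment.

Unit 4A: $1,832,220 | Unit 4B: $1,147,520 | Unit 2C: $1,644,250 | Unit PH1: $1,383,520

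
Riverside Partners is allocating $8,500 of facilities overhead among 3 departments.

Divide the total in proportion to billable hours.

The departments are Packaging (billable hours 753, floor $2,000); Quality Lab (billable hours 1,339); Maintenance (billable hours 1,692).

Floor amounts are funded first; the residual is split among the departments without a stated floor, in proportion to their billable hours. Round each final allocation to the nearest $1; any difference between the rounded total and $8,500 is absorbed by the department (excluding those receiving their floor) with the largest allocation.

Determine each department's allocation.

Minimums first: Packaging $2,000. Remaining pool $6,500.
Remaining pool split over remaining billable hours 3,031: Quality Lab 2,871.49 → $2,871; Maintenance 3,628.51 → $3,629.

Packaging: $2,000; Quality Lab: $2,871; Maintenance: $3,629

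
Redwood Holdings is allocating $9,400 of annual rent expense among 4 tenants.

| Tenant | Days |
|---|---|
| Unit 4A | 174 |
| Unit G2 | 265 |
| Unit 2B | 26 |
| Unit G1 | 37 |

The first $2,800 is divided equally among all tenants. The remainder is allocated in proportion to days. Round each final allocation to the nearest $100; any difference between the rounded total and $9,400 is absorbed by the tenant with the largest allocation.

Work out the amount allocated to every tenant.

Equal tier: $2,800 ÷ 4 = $700 apiece.
Remainder $6,600 by days (total 502): Unit 4A 2,287.65 → $2,300; Unit G2 3,484.06 → $3,500; Unit 2B 341.83 → $300; Unit G1 486.45 → $500.
Totals: Unit 4A $700 + $2,300 = $3,000; Unit G2 $700 + $3,500 = $4,200; Unit 2B $700 + $300 = $1,000; Unit G1 $700 + $500 = $1,200.

Unit 4A: $3,000 | Unit G2: $4,200 | Unit 2B: $1,000 | Unit G1: $1,200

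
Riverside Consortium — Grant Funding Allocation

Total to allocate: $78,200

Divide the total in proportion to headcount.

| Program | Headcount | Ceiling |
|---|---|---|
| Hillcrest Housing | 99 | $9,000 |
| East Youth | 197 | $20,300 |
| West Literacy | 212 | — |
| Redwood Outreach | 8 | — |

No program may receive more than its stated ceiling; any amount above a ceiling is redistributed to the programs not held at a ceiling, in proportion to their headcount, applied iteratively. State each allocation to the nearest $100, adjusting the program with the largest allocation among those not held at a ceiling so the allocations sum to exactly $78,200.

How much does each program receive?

Combined headcount = 516.
Unconstrained shares: Hillcrest Housing 15,003.49; East Youth 29,855.43; West Literacy 32,128.68; Redwood Outreach 1,212.40.
Capped: Hillcrest Housing ($9,000), East Youth ($20,300); remaining pool $48,900 reallocated over remaining headcount 220.
Shares after redistribution: West Literacy 47,121.82 → $47,100; Redwood Outreach 1,778.18 → $1,800.

Hillcrest Housing: $9,000 · East Youth: $20,300 · West Literacy: $47,100 · Redwood Outreach: $1,800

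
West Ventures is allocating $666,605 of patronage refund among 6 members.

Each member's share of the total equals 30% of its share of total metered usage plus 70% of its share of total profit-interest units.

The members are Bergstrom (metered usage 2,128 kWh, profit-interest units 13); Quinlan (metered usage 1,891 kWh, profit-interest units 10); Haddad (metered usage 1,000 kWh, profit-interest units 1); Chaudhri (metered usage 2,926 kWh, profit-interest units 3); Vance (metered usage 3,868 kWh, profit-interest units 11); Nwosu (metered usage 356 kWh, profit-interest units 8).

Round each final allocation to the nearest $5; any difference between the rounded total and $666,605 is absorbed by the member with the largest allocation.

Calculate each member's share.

Bergstrom: $166,845 | Quinlan: $132,515 | Haddad: $26,580 | Chaudhri: $78,515 | Vance: $175,150 | Nwosu: $87,000

Metered usage total 12,169; profit-interest units total 46.
Combined weights (30% metered usage + 70% profit-interest units): Bergstrom 0.2503; Quinlan 0.1988; Haddad 0.0399; Chaudhri 0.1178; Vance 0.2627; Nwosu 0.1305.
Raw shares: Bergstrom 166,842.74; Quinlan 132,515.99; Haddad 26,577.67; Chaudhri 78,516.93; Vance 175,149.37; Nwosu 87,002.30.
At nearest $5: Bergstrom $166,845; Quinlan $132,515; Haddad $26,580; Chaudhri $78,515; Vance $175,150; Nwosu $87,000. Sum = $666,605.
Rounded total matches; no reconciliation needed.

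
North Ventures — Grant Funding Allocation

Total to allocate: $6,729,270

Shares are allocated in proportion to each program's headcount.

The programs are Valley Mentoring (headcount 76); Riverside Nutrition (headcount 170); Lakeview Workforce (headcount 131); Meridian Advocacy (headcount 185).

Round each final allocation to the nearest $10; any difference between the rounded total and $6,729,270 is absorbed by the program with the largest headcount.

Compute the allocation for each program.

Combined headcount = 76 + 170 + 131 + 185 = 562.
Raw shares: Valley Mentoring 910,008.04; Riverside Nutrition 2,035,544.31; Lakeview Workforce 1,568,566.49; Meridian Advocacy 2,215,151.16.
Rounded to nearest $10: Valley Mentoring $910,010; Riverside Nutrition $2,035,540; Lakeview Workforce $1,568,570; Meridian Advocacy $2,215,150. Sum = $6,729,270.
No rounding difference to absorb.

Valley Mentoring: $910,010; Riverside Nutrition: $2,035,540; Lakeview Workforce: $1,568,570; Meridian Advocacy: $2,215,150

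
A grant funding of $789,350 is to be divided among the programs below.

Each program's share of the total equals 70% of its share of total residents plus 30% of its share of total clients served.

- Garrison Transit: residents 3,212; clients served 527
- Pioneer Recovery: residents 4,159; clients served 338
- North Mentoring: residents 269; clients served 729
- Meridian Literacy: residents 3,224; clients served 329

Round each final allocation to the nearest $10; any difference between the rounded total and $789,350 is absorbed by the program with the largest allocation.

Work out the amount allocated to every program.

Residents total 10,864; clients served total 1,923.
Combined weights (70% residents + 30% clients served): Garrison Transit 0.2892; Pioneer Recovery 0.3207; North Mentoring 0.1311; Meridian Literacy 0.2591.
Unrounded shares: Garrison Transit 228,259.54; Pioneer Recovery 253,150.00; North Mentoring 103,453.02; Meridian Literacy 204,487.44.
At nearest $10: Garrison Transit $228,260; Pioneer Recovery $253,150; North Mentoring $103,450; Meridian Literacy $204,490. Sum = $789,350.
Sum already equals the total — no adjustment.

Garrison Transit: $228,260 · Pioneer Recovery: $253,150 · North Mentoring: $103,450 · Meridian Literacy: $204,490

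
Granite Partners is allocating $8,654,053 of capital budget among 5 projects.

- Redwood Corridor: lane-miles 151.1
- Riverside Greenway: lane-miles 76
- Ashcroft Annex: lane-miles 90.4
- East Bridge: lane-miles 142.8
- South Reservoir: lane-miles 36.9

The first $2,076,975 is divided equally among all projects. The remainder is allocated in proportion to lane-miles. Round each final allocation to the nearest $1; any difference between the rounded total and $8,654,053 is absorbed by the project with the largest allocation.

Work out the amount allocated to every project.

First tranche $2,076,975 split equally: $415,395 each.
Remainder $6,577,078 by lane-miles (total 497.2): Redwood Corridor 1,998,786.17 → $1,998,786; Riverside Greenway 1,005,345.79 → $1,005,346; Ashcroft Annex 1,195,832.36 → $1,195,832; East Bridge 1,888,991.83 → $1,888,992; South Reservoir 488,121.84 → $488,122.
Totals: Redwood Corridor $415,395 + $1,998,786 = $2,414,181; Riverside Greenway $415,395 + $1,005,346 = $1,420,741; Ashcroft Annex $415,395 + $1,195,832 = $1,611,227; East Bridge $415,395 + $1,888,992 = $2,304,387; South Reservoir $415,395 + $488,122 = $903,517.

Redwood Corridor: $2,414,181 | Riverside Greenway: $1,420,741 | Ashcroft Annex: $1,611,227 | East Bridge: $2,304,387 | South Reservoir: $903,517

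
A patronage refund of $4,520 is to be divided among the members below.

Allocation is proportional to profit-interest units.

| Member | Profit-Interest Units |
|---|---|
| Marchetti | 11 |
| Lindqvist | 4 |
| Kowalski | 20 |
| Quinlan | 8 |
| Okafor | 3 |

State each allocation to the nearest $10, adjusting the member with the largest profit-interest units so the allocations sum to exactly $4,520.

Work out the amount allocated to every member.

Marchetti: $1,080 · Lindqvist: $390 · Kowalski: $1,970 · Quinlan: $790 · Okafor: $290

Total profit-interest units = 11 + 4 + 20 + 8 + 3 = 46.
Proportional shares: Marchetti 1,080.87; Lindqvist 393.04; Kowalski 1,965.22; Quinlan 786.09; Okafor 294.78.
After rounding ($10): Marchetti $1,080; Lindqvist $390; Kowalski $1,970; Quinlan $790; Okafor $290. Sum = $4,520.
No rounding difference to absorb.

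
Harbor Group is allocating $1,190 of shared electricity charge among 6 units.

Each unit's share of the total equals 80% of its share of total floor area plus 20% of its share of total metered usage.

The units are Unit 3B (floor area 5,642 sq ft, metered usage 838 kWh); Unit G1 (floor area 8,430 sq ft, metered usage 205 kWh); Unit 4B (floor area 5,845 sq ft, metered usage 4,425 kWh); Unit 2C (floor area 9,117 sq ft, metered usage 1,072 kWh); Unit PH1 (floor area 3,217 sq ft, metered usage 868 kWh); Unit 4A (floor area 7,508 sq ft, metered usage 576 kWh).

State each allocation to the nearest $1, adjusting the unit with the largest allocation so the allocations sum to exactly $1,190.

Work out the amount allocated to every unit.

Totals — floor area 39,759, metered usage 7,984.
Combined weights (80% floor area + 20% metered usage): Unit 3B 0.1345; Unit G1 0.1748; Unit 4B 0.2285; Unit 2C 0.2103; Unit PH1 0.0865; Unit 4A 0.1655.
Unrounded shares: Unit 3B 160.07; Unit G1 207.96; Unit 4B 271.86; Unit 2C 250.26; Unit PH1 102.90; Unit 4A 196.94.
At nearest $1: Unit 3B $160; Unit G1 $208; Unit 4B $272; Unit 2C $250; Unit PH1 $103; Unit 4A $197. Sum = $1,190.
No rounding difference to absorb.

Unit 3B: $160 | Unit G1: $208 | Unit 4B: $272 | Unit 2C: $250 | Unit PH1: $103 | Unit 4A: $197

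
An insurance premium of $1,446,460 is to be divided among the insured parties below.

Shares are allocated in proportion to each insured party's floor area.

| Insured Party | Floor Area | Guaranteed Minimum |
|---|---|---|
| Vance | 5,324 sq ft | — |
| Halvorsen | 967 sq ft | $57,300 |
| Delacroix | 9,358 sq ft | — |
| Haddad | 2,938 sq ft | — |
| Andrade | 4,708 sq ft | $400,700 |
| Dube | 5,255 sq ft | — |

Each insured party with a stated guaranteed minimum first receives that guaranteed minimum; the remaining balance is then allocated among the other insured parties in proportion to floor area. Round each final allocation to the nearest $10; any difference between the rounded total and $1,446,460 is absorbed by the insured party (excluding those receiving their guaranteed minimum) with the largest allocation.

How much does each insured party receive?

Guaranteed amounts: Halvorsen $57,300; Andrade $400,700. Remaining pool $988,460.
Remaining pool split over remaining floor area 22,875: Vance 230,057.31 → $230,060; Delacroix 404,371.96 → $404,370; Haddad 126,954.99 → $126,950; Dube 227,075.73 → $227,080.

Vance: $230,060 · Halvorsen: $57,300 · Delacroix: $404,370 · Haddad: $126,950 · Andrade: $400,700 · Dube: $227,080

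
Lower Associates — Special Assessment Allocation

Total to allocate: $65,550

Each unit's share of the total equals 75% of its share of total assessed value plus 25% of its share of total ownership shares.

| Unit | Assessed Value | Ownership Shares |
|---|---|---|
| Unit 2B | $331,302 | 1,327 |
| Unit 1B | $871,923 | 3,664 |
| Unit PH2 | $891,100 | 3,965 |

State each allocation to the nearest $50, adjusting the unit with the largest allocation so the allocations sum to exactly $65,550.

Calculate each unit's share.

Assessed value total 2,094,325; ownership shares total 8,956.
Composite weights (75% assessed value + 25% ownership shares): Unit 2B 0.1557; Unit 1B 0.4145; Unit PH2 0.4298.
Unrounded shares: Unit 2B 10,205.15; Unit 1B 27,171.96; Unit PH2 28,172.89.
After rounding ($50): Unit 2B $10,200; Unit 1B $27,150; Unit PH2 $28,150. Sum = $65,500.
Difference $65,550 − $65,500 = +$50 applied to largest allocation (Unit PH2): Unit PH2 becomes $28,200.

Unit 2B: $10,200 · Unit 1B: $27,150 · Unit PH2: $28,200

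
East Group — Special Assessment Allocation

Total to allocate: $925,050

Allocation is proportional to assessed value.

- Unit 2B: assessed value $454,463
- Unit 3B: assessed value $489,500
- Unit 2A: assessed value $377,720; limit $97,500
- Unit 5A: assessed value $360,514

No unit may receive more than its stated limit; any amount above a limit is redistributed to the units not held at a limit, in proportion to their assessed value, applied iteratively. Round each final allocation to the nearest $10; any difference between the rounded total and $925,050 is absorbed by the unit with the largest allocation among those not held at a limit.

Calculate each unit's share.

Combined assessed value = 1,682,197.
Unconstrained shares: Unit 2B 249,911.87; Unit 3B 269,178.92; Unit 2A 207,710.44; Unit 5A 198,248.76.
Cap binds for Unit 2A ($97,500); residual $827,550 reallocated over remaining assessed value 1,304,477.
Shares after redistribution: Unit 2B 288,307.77 → $288,310; Unit 3B 310,534.97 → $310,530; Unit 5A 228,707.26 → $228,710.

Unit 2B: $288,310; Unit 3B: $310,530; Unit 2A: $97,500; Unit 5A: $228,710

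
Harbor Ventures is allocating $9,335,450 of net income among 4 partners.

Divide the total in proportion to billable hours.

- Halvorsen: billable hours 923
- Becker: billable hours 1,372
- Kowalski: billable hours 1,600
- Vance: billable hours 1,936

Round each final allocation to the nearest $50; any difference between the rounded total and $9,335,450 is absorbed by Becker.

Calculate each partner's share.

Halvorsen: $1,477,750 | Becker: $2,196,550 | Kowalski: $2,561,600 | Vance: $3,099,550

Total billable hours = 5,831.
Unrounded shares: Halvorsen 923/5,831 × $9,335,450 = 1,477,726.01; Becker 1,372/5,831 × $9,335,450 = 2,196,576.47; Kowalski 1,600/5,831 × $9,335,450 = 2,561,605.21; Vance 1,936/5,831 × $9,335,450 = 3,099,542.31.
Rounded to nearest $50: Halvorsen $1,477,750; Becker $2,196,600; Kowalski $2,561,600; Vance $3,099,550. Sum = $9,335,500.
Difference $9,335,450 − $9,335,500 = −$50 applied to Becker: Becker becomes $2,196,550.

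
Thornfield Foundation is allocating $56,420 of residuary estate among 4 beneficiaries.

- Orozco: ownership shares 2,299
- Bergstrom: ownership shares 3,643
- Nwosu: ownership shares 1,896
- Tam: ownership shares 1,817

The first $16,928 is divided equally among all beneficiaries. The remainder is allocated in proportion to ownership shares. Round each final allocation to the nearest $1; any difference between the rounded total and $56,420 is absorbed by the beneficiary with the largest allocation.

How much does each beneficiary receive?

Orozco: $13,636 · Bergstrom: $19,133 · Nwosu: $11,987 · Tam: $11,664

Equal tier: $16,928 ÷ 4 = $4,232 apiece.
Remainder $39,492 by ownership shares (total 9,655): Orozco 9,403.64 → $9,404; Bergstrom 14,901.02 → $14,901; Nwosu 7,755.24 → $7,755; Tam 7,432.10 → $7,432.
Totals: Orozco $4,232 + $9,404 = $13,636; Bergstrom $4,232 + $14,901 = $19,133; Nwosu $4,232 + $7,755 = $11,987; Tam $4,232 + $7,432 = $11,664.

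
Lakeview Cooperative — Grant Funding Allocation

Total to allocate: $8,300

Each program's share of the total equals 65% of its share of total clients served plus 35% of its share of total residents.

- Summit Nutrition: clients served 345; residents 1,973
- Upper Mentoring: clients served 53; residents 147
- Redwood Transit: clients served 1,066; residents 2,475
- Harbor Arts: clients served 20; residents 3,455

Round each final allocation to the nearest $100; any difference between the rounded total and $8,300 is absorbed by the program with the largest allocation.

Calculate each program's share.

Clients served total 1,484; residents total 8,050.
Composite weights (65% clients served + 35% residents): Summit Nutrition 0.2369; Upper Mentoring 0.0296; Redwood Transit 0.5745; Harbor Arts 0.1590.
Pro-rata amounts: Summit Nutrition 1,966.22; Upper Mentoring 245.73; Redwood Transit 4,768.54; Harbor Arts 1,319.51.
Rounded to nearest $100: Summit Nutrition $2,000; Upper Mentoring $200; Redwood Transit $4,800; Harbor Arts $1,300. Sum = $8,300.
Rounded total matches; no reconciliation needed.

Summit Nutrition: $2,000 · Upper Mentoring: $200 · Redwood Transit: $4,800 · Harbor Arts: $1,300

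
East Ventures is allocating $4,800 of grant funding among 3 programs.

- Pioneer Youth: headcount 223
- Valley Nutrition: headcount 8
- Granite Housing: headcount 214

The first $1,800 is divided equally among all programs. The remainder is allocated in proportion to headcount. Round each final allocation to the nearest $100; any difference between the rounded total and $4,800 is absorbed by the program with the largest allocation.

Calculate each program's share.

Pioneer Youth: $2,100 | Valley Nutrition: $700 | Granite Housing: $2,000

Equal tier: $1,800 ÷ 3 = $600 apiece.
Remainder $3,000 by headcount (total 445): Pioneer Youth 1,503.37 → $1,500; Valley Nutrition 53.93 → $100; Granite Housing 1,442.70 → $1,400.
Totals: Pioneer Youth $600 + $1,500 = $2,100; Valley Nutrition $600 + $100 = $700; Granite Housing $600 + $1,400 = $2,000.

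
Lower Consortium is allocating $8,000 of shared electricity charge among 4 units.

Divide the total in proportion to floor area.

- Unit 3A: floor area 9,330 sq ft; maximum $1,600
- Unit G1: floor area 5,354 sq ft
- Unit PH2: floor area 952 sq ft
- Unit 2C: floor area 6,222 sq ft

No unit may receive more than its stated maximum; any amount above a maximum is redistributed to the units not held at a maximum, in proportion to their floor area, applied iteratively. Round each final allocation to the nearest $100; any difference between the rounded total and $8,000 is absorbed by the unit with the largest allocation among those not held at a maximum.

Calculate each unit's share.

Floor area total: 21,858.
Proportional shares (ignoring caps): Unit 3A 3,414.77; Unit G1 1,959.56; Unit PH2 348.43; Unit 2C 2,277.24.
Capped: Unit 3A ($1,600); residual $6,400 reallocated over remaining floor area 12,528.
Redistributed shares: Unit G1 2,735.12 → $2,700; Unit PH2 486.33 → $500; Unit 2C 3,178.54 → $3,200.

Unit 3A: $1,600; Unit G1: $2,700; Unit PH2: $500; Unit 2C: $3,200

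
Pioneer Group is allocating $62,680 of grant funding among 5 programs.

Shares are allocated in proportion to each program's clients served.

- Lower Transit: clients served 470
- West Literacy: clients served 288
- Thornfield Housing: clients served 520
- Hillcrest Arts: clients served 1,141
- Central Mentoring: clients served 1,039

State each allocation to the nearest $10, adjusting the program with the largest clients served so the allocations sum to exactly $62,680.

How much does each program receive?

Lower Transit: $8,520; West Literacy: $5,220; Thornfield Housing: $9,430; Hillcrest Arts: $20,680; Central Mentoring: $18,830

Sum of clients served: 470 + 288 + 520 + 1,141 + 1,039 = 3,458.
Pro-rata amounts: Lower Transit 8,519.26; West Literacy 5,220.31; Thornfield Housing 9,425.56; Hillcrest Arts 20,681.86; Central Mentoring 18,833.00.
Rounded to nearest $10: Lower Transit $8,520; West Literacy $5,220; Thornfield Housing $9,430; Hillcrest Arts $20,680; Central Mentoring $18,830. Sum = $62,680.
Rounded total matches; no reconciliation needed.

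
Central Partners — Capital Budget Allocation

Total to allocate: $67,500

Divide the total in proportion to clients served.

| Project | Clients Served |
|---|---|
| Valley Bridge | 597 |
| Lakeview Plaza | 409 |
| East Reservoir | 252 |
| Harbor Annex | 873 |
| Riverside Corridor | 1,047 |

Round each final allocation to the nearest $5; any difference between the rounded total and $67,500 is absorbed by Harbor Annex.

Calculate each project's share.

Valley Bridge: $12,680 · Lakeview Plaza: $8,685 · East Reservoir: $5,350 · Harbor Annex: $18,545 · Riverside Corridor: $22,240

Combined clients served = 3,178.
Raw shares: Valley Bridge 597/3,178 × $67,500 = 12,680.14; Lakeview Plaza 409/3,178 × $67,500 = 8,687.07; East Reservoir 252/3,178 × $67,500 = 5,352.42; Harbor Annex 873/3,178 × $67,500 = 18,542.32; Riverside Corridor 1,047/3,178 × $67,500 = 22,238.04.
At nearest $5: Valley Bridge $12,680; Lakeview Plaza $8,685; East Reservoir $5,350; Harbor Annex $18,540; Riverside Corridor $22,240. Sum = $67,495.
Difference $67,500 − $67,495 = +$5 applied to Harbor Annex: Harbor Annex becomes $18,545.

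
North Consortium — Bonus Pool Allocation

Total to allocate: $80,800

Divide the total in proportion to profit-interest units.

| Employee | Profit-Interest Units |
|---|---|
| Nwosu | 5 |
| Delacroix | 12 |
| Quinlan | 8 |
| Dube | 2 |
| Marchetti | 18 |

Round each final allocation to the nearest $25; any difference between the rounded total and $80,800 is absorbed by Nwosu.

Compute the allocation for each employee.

Nwosu: $8,950; Delacroix: $21,550; Quinlan: $14,375; Dube: $3,600; Marchetti: $32,325

Profit-interest units total: 45.
Unrounded shares: Nwosu 5/45 × $80,800 = 8,977.78; Delacroix 12/45 × $80,800 = 21,546.67; Quinlan 8/45 × $80,800 = 14,364.44; Dube 2/45 × $80,800 = 3,591.11; Marchetti 18/45 × $80,800 = 32,320.00.
At nearest $25: Nwosu $8,975; Delacroix $21,550; Quinlan $14,375; Dube $3,600; Marchetti $32,325. Sum = $80,825.
Difference $80,800 − $80,825 = −$25 applied to Nwosu: Nwosu becomes $8,950.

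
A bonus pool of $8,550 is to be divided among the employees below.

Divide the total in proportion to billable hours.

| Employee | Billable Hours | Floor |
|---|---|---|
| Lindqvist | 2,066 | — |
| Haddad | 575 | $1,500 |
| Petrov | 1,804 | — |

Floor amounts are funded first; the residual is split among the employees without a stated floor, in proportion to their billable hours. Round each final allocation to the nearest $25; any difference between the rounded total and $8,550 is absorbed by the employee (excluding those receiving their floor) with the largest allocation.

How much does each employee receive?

Guaranteed amounts: Haddad $1,500. Residual $7,050.
Residual split over remaining billable hours 3,870: Lindqvist 3,763.64 → $3,775; Petrov 3,286.36 → $3,275.

Lindqvist: $3,775 | Haddad: $1,500 | Petrov: $3,275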